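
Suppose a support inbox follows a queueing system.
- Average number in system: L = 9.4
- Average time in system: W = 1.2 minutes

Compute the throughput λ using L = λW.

Little's Law: L = λW, so λ = L/W
λ = 9.4/1.2 = 7.8333 emails/minute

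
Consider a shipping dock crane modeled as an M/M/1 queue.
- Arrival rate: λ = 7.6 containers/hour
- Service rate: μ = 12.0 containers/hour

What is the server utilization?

Server utilization: ρ = λ/μ
ρ = 7.6/12.0 = 0.6333
The server is busy 63.33% of the time.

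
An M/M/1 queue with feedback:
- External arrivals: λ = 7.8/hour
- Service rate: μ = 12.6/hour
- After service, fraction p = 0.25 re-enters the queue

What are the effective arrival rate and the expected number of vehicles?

Effective arrival rate: λ_eff = λ/(1-p) = 7.8/(1-0.25) = 7.8/0.75 = 10.4000
ρ = λ_eff/μ = 10.4000/12.6 = 0.825397
L = ρ/(1-ρ) = 0.825397/(1-0.825397) = 4.7273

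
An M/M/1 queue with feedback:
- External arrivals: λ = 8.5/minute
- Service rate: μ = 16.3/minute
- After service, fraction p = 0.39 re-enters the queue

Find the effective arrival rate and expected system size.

Effective arrival rate: λ_eff = λ/(1-p) = 8.5/(1-0.39) = 8.5/0.61 = 13.93443
ρ = λ_eff/μ = 13.93443/16.3 = 0.854873
L = ρ/(1-ρ) = 0.854873/(1-0.854873) = 5.8905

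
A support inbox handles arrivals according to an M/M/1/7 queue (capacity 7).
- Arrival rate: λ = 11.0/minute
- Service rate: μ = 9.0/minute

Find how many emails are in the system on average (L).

ρ = λ/μ = 11.0/9.0 = 1.22222
P₀ = (1-ρ)/(1-ρ^(K+1)) = (1-1.22222)/(1-1.22222^8) = -0.22222/-3.9796 = 0.05584
P_K = P₀×ρ^K = 0.05584 × 1.22222^7 = 0.05584 × 4.0742 = 0.2275
L = ρ[1 - (K+1)ρ^K + Kρ^(K+1)] / [(1-ρ)(1-ρ^(K+1))]
L = 1.22222 × (1 - 8×4.07423 + 7×4.97961) / ((1 - 1.22222) × (1 - 4.97961)) = 4.5102 emails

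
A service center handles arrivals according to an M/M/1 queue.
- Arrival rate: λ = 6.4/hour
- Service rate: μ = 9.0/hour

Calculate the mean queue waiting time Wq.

First, compute utilization: ρ = λ/μ = 6.4/9.0 = 0.7111
For M/M/1: Wq = λ/(μ(μ-λ))
Wq = 6.4/(9.0 × (9.0-6.4))
Wq = 6.4/(9.0 × 2.60)
Wq = 0.2735 hours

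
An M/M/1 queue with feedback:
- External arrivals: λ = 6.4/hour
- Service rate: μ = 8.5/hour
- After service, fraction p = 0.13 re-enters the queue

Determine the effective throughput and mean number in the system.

Effective arrival rate: λ_eff = λ/(1-p) = 6.4/(1-0.13) = 6.4/0.87 = 7.3563
ρ = λ_eff/μ = 7.3563/8.5 = 0.86545
L = ρ/(1-ρ) = 0.86545/(1-0.86545) = 6.4322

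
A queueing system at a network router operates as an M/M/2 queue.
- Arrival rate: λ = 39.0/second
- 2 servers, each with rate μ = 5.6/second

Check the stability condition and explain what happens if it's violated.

Stability requires ρ = λ/(cμ) < 1
ρ = 39.0/(2 × 5.6) = 39.0/11.20 = 3.4821
Since 3.4821 ≥ 1, the system is UNSTABLE.
Need c > λ/μ = 39.0/5.6 = 6.96.
Minimum servers needed: c = 7.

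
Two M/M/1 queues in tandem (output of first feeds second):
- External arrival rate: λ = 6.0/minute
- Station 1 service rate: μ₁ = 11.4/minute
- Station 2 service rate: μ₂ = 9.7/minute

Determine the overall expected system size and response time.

By Jackson's theorem, each station behaves as independent M/M/1.
Station 1: ρ₁ = 6.0/11.4 = 0.5263, L₁ = ρ₁/(1-ρ₁) = λ/(μ₁-λ) = 6.0/5.40 = 1.11111
Station 2: ρ₂ = 6.0/9.7 = 0.6186, L₂ = ρ₂/(1-ρ₂) = λ/(μ₂-λ) = 6.0/3.70 = 1.62162
Total: L = L₁ + L₂ = 1.11111 + 1.62162 = 2.73273
W = L/λ = 2.73273/6.0 = 0.4555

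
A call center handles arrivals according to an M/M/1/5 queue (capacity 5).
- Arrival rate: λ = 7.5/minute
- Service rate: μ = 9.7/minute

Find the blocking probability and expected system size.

ρ = λ/μ = 7.5/9.7 = 0.773196
P₀ = (1-ρ)/(1-ρ^(K+1)) = (1-0.773196)/(1-0.773196^6) = 0.2268/0.7863 = 0.2884
P_K = P₀×ρ^K = 0.288433 × 0.773196^5 = 0.288433 × 0.276343 = 0.07971
Blocking probability P_5 = 0.07971 (7.97%)
L = ρ[1 - (K+1)ρ^K + Kρ^(K+1)] / [(1-ρ)(1-ρ^(K+1))]
L = 0.773196 × (1 - 6×0.276343 + 5×0.213667) / ((1 - 0.773196) × (1 - 0.213667)) = 1.7787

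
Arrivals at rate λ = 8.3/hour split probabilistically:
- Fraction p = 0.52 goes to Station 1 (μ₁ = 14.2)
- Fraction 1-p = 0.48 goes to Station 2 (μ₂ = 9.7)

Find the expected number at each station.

Effective rates: λ₁ = 8.3×0.52 = 4.316, λ₂ = 8.3×0.48 = 3.984
Station 1: ρ₁ = 4.316/14.2 = 0.30394, L₁ = ρ₁/(1-ρ₁) = 0.30394/(1-0.30394) = 0.4367
Station 2: ρ₂ = 3.984/9.7 = 0.41072, L₂ = ρ₂/(1-ρ₂) = 0.41072/(1-0.41072) = 0.6970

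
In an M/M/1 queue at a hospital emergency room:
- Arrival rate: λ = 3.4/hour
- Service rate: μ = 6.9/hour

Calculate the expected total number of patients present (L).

ρ = λ/μ = 3.4/6.9 = 0.4928
For M/M/1: L = λ/(μ-λ)
L = 3.4/(6.9-3.4) = 3.4/3.50
L = 0.9714 patients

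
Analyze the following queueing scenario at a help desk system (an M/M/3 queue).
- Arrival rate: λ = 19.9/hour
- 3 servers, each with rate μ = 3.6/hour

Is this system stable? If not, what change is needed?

Stability requires ρ = λ/(cμ) < 1
ρ = 19.9/(3 × 3.6) = 19.9/10.80 = 1.8426
Since 1.8426 ≥ 1, the system is UNSTABLE.
Need c > λ/μ = 19.9/3.6 = 5.53.
Minimum servers needed: c = 6.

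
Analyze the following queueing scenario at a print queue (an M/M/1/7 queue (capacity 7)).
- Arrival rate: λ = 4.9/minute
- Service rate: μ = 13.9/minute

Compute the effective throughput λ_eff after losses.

ρ = λ/μ = 4.9/13.9 = 0.35252
P₀ = (1-ρ)/(1-ρ^(K+1)) = (1-0.35252)/(1-0.35252^8) = 0.6475/0.9998 = 0.6476
P_K = P₀×ρ^K = 0.6476 × 0.35252^7 = 0.6476 × 0.0006765 = 0.0004381
λ_eff = λ(1-P_K) = 4.9 × (1 - 0.0004381) = 4.9 × 0.999562 = 4.8979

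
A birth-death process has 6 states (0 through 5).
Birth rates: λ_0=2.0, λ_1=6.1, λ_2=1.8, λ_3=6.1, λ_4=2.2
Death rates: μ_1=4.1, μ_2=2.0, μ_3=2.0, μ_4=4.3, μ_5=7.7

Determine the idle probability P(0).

Ratios P(n)/P(0) = (λ₀···λₙ₋₁)/(μ₁···μₙ):
P(1)/P(0) = (2.0)/(4.1) = 0.487805
P(2)/P(0) = (2.0×6.1)/(4.1×2.0) = 1.48780
P(3)/P(0) = (2.0×6.1×1.8)/(4.1×2.0×2.0) = 1.33902
P(4)/P(0) = (2.0×6.1×1.8×6.1)/(4.1×2.0×2.0×4.3) = 1.89955
P(5)/P(0) = (2.0×6.1×1.8×6.1×2.2)/(4.1×2.0×2.0×4.3×7.7) = 0.542727

Normalization: ∑ P(n) = 1
P(0) × (1.00000 + 0.487805 + 1.48780 + 1.33902 + 1.89955 + 0.542727) = 1
P(0) × 6.7569 = 1
P(0) = 1/6.7569 = 0.1480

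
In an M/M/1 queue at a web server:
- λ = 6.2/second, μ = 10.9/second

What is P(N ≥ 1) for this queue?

ρ = λ/μ = 6.2/10.9 = 0.5688
P(N ≥ n) = ρⁿ
P(N ≥ 1) = 0.5688^1
P(N ≥ 1) = 0.5688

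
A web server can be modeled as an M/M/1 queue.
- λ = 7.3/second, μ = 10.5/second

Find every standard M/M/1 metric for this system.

Step 1: ρ = λ/μ = 7.3/10.5 = 0.6952
Step 2: L = λ/(μ-λ) = 7.3/3.20 = 2.2812
Step 3: Lq = λ²/(μ(μ-λ)) = 53.29/(10.5×3.20) = 1.5860
Step 4: W = 1/(μ-λ) = 1/3.20 = 0.3125
Step 5: Wq = λ/(μ(μ-λ)) = 7.3/(10.5×3.20) = 0.2173
Step 6: P(0) = 1-ρ = 0.3048
Verify: L = λW = 7.3×0.3125 = 2.2812 ✔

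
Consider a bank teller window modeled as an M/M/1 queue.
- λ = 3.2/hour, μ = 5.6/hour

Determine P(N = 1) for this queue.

ρ = λ/μ = 3.2/5.6 = 0.5714
P(n) = (1-ρ)ρⁿ
P(1) = (1-0.5714) × 0.5714^1
P(1) = 0.4286 × 0.5714
P(1) = 0.2449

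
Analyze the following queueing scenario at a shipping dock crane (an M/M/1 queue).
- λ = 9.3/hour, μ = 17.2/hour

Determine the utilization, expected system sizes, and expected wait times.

Step 1: ρ = λ/μ = 9.3/17.2 = 0.5407
Step 2: L = λ/(μ-λ) = 9.3/7.90 = 1.1772
Step 3: Lq = λ²/(μ(μ-λ)) = 86.49/(17.2×7.90) = 0.6365
Step 4: W = 1/(μ-λ) = 1/7.90 = 0.12658
Step 5: Wq = λ/(μ(μ-λ)) = 9.3/(17.2×7.90) = 0.06844
Step 6: P(0) = 1-ρ = 0.4593
Verify: L = λW = 9.3×0.12658 = 1.1772 ✔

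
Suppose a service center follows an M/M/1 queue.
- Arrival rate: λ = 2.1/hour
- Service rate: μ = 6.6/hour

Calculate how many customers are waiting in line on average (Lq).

ρ = λ/μ = 2.1/6.6 = 0.3182
For M/M/1: Lq = λ²/(μ(μ-λ))
Lq = 4.41/(6.6 × 4.50)
Lq = 0.1485 customers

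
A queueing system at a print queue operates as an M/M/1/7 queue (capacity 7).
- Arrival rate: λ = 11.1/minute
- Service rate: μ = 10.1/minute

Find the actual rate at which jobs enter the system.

ρ = λ/μ = 11.1/10.1 = 1.0990
P₀ = (1-ρ)/(1-ρ^(K+1)) = (1-1.0990)/(1-1.0990^8) = -0.0990000/-1.12805 = 0.08776
P_K = P₀×ρ^K = 0.08776 × 1.0990^7 = 0.08776 × 1.9363 = 0.1699
λ_eff = λ(1-P_K) = 11.1 × (1 - 0.169943) = 11.1 × 0.830057 = 9.2136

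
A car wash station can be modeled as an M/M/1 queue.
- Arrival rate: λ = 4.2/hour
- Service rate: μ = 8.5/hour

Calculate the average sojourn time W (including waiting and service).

First, compute utilization: ρ = λ/μ = 4.2/8.5 = 0.4941
For M/M/1: W = 1/(μ-λ)
W = 1/(8.5-4.2) = 1/4.30
W = 0.2326 hours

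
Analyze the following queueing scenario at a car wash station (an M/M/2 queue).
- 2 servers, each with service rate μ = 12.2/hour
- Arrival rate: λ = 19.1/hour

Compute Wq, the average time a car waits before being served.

Traffic intensity: ρ = λ/(cμ) = 19.1/(2×12.2) = 0.7828
Since ρ = 0.7828 < 1, system is stable.
Offered load a = λ/μ = cρ = 19.1/12.2 = 1.5656
P₀ = [ Σₙ₌₀^1 aⁿ/n! + a^2/(2!(1-ρ)) ]⁻¹
Σ = a^0/0! + a^1/1! = 1.0000 + 1.5656 = 2.5656
a^2/(2!(1-ρ)) = 2.4510/(2 × 0.21721) = 5.6420
P₀ = 1/(2.5656 + 5.6420) = 0.1218
Lq = P₀·a^2·ρ / (2!(1-ρ)²) = 0.12184 × 2.4510 × 0.78279 / (2 × 0.047182) = 2.4773
Wq = Lq/λ = 2.4773/19.1 = 0.1297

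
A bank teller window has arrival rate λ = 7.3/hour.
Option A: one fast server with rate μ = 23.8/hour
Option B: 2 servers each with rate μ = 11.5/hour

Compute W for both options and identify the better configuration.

Option A: single server μ = 23.8 (M/M/1)
  ρ_A = 7.3/23.8 = 0.3067
  W_A = 1/(μ-λ) = 1/(23.8-7.3) = 1/16.50 = 0.06061

Option B: 2 servers μ = 11.5 (M/M/2)
  ρ_B = λ/(cμ) = 7.3/(2×11.5) = 0.3174
  Offered load a = λ/μ = cρ = 7.3/11.5 = 0.6348
  P₀ = [ Σₙ₌₀^1 aⁿ/n! + a^2/(2!(1-ρ)) ]⁻¹
  Σ = a^0/0! + a^1/1! = 1.0000 + 0.6348 = 1.6348
  a^2/(2!(1-ρ)) = 0.40295/(2 × 0.68261) = 0.2952
  P₀ = 1/(1.63478 + 0.295154) = 0.5182
  Lq = P₀·a^2·ρ / (2!(1-ρ)²) = 0.51815 × 0.40295 × 0.31739 / (2 × 0.46595) = 0.07111
  Wq_B = Lq/λ = 0.07111/7.3 = 0.009741
  W_B = Wq_B + 1/μ = 0.009741 + 0.08696 = 0.09670

Since W_A = 0.06061 < W_B = 0.09670, Option A (single fast server) has the shorter time in system.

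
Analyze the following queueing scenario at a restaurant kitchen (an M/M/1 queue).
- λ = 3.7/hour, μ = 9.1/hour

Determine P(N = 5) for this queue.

ρ = λ/μ = 3.7/9.1 = 0.40659
P(n) = (1-ρ)ρⁿ
P(5) = (1-0.40659) × 0.40659^5
P(5) = 0.59341 × 0.011112
P(5) = 0.006594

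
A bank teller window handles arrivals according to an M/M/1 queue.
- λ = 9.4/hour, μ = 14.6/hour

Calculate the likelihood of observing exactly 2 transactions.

ρ = λ/μ = 9.4/14.6 = 0.6438
P(n) = (1-ρ)ρⁿ
P(2) = (1-0.6438) × 0.6438^2
P(2) = 0.3562 × 0.4145
P(2) = 0.1476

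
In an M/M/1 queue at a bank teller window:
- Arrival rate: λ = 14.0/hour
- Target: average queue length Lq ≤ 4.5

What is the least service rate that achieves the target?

For M/M/1: Lq = λ²/(μ(μ-λ))
Need Lq ≤ 4.5, i.e. μ(μ-λ) ≥ λ²/4.5
μ² - 14.0μ - 196.00/4.5 ≥ 0  →  μ² - 14.0μ - 43.55556 ≥ 0
Quadratic formula (positive root): μ = [λ + √(λ² + 4×43.55556)]/2
Discriminant: 196.00 + 4×43.55556 = 370.2222, √370.2222 = 19.2412
μ ≥ (14.0 + 19.2412)/2 = 16.6206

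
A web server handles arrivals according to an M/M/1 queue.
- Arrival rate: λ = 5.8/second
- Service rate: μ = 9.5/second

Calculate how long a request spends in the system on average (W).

First, compute utilization: ρ = λ/μ = 5.8/9.5 = 0.6105
For M/M/1: W = 1/(μ-λ)
W = 1/(9.5-5.8) = 1/3.70
W = 0.2703 seconds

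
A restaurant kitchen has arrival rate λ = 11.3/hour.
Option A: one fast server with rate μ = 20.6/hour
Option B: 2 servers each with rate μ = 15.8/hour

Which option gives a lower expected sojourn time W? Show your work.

Option A: single server μ = 20.6 (M/M/1)
  ρ_A = 11.3/20.6 = 0.5485
  W_A = 1/(μ-λ) = 1/(20.6-11.3) = 1/9.30 = 0.1075

Option B: 2 servers μ = 15.8 (M/M/2)
  ρ_B = λ/(cμ) = 11.3/(2×15.8) = 0.3576
  Offered load a = λ/μ = cρ = 11.3/15.8 = 0.7152
  P₀ = [ Σₙ₌₀^1 aⁿ/n! + a^2/(2!(1-ρ)) ]⁻¹
  Σ = a^0/0! + a^1/1! = 1.0000 + 0.7152 = 1.7152
  a^2/(2!(1-ρ)) = 0.5115/(2 × 0.6424) = 0.3981
  P₀ = 1/(1.7152 + 0.3981) = 0.4732
  Lq = P₀·a^2·ρ / (2!(1-ρ)²) = 0.4732 × 0.5115 × 0.3576 / (2 × 0.4127) = 0.1049
  Wq_B = Lq/λ = 0.10486/11.3 = 0.009280
  W_B = Wq_B + 1/μ = 0.009280 + 0.06329 = 0.07257

Since W_B = 0.07257 < W_A = 0.1075, Option B (multiple servers) has the shorter time in system.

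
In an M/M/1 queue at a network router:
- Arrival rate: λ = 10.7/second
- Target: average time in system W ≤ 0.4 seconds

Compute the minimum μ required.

For M/M/1: W = 1/(μ-λ)
Need W ≤ 0.4, so 1/(μ-λ) ≤ 0.4
μ - λ ≥ 1/0.4 = 2.5000
μ ≥ 10.7 + 2.5000 = 13.2000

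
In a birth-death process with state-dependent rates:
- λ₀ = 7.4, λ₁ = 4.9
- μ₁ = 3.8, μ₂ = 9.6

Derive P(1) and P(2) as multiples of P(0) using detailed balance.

Balance equations:
State 0: λ₀P₀ = μ₁P₁ → P₁ = (λ₀/μ₁)P₀ = (7.4/3.8)P₀ = 1.9474P₀
State 1: P₂ = (λ₀λ₁)/(μ₁μ₂)P₀ = (7.4×4.9)/(3.8×9.6)P₀ = 0.9940P₀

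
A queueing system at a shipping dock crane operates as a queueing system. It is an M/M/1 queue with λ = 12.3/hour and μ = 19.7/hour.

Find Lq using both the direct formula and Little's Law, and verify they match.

Method 1 (direct): Lq = λ²/(μ(μ-λ)) = 151.29/(19.7 × 7.40) = 1.0378

Method 2 (Little's Law):
W = 1/(μ-λ) = 1/7.40 = 0.135135
Wq = W - 1/μ = 0.135135 - 0.0507614 = 0.08437
Lq = λWq = 12.3 × 0.08437 = 1.0378 ✔ (matches Method 1)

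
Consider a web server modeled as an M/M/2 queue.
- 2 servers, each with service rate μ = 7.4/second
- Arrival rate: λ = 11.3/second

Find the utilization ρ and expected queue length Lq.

Traffic intensity: ρ = λ/(cμ) = 11.3/(2×7.4) = 0.7635
Since ρ = 0.7635 < 1, system is stable.
Offered load a = λ/μ = cρ = 11.3/7.4 = 1.5270
P₀ = [ Σₙ₌₀^1 aⁿ/n! + a^2/(2!(1-ρ)) ]⁻¹
Σ = a^0/0! + a^1/1! = 1.0000 + 1.5270 = 2.5270
a^2/(2!(1-ρ)) = 2.33181/(2 × 0.236486) = 4.9301
P₀ = 1/(2.5270 + 4.9301) = 0.1341
Lq = P₀·a^2·ρ / (2!(1-ρ)²) = 0.13410 × 2.3318 × 0.76351 / (2 × 0.055926) = 2.1345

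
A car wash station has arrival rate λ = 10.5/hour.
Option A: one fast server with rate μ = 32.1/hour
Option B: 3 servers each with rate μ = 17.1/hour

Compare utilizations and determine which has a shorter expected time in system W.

Option A: single server μ = 32.1 (M/M/1)
  ρ_A = 10.5/32.1 = 0.3271
  W_A = 1/(μ-λ) = 1/(32.1-10.5) = 1/21.60 = 0.04630

Option B: 3 servers μ = 17.1 (M/M/3)
  ρ_B = λ/(cμ) = 10.5/(3×17.1) = 0.2047
  Offered load a = λ/μ = cρ = 10.5/17.1 = 0.6140
  P₀ = [ Σₙ₌₀^2 aⁿ/n! + a^3/(3!(1-ρ)) ]⁻¹
  Σ = a^0/0! + a^1/1! + a^2/2! = 1.0000 + 0.61404 + 0.18852 = 1.8026
  a^3/(3!(1-ρ)) = 0.23152/(6 × 0.79532) = 0.04852
  P₀ = 1/(1.8026 + 0.04852) = 0.5402
  Lq = P₀·a^3·ρ / (3!(1-ρ)²) = 0.5402 × 0.2315 × 0.2047 / (6 × 0.6325) = 0.006745
  Wq_B = Lq/λ = 0.006745/10.5 = 0.0006424
  W_B = Wq_B + 1/μ = 0.0006424 + 0.05848 = 0.05912

Since W_A = 0.04630 < W_B = 0.05912, Option A (single fast server) has the shorter time in system.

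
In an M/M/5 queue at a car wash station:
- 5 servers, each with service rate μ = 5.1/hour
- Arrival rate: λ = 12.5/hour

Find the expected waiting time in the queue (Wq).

Traffic intensity: ρ = λ/(cμ) = 12.5/(5×5.1) = 0.4902
Since ρ = 0.4902 < 1, system is stable.
Offered load a = λ/μ = cρ = 12.5/5.1 = 2.4510
P₀ = [ Σₙ₌₀^4 aⁿ/n! + a^5/(5!(1-ρ)) ]⁻¹
Σ = a^0/0! + a^1/1! + a^2/2! + a^3/3! + a^4/4! = 1.000000 + 2.450980 + 3.003652 + 2.453964 + 1.503655 = 10.4123
a^5/(5!(1-ρ)) = 88.4503/(120 × 0.5098) = 1.4458
P₀ = 1/(10.4123 + 1.4458) = 0.08433
Lq = P₀·a^5·ρ / (5!(1-ρ)²) = 0.08433 × 88.4503 × 0.4902 / (120 × 0.2599) = 0.1172
Wq = Lq/λ = 0.11724/12.5 = 0.009379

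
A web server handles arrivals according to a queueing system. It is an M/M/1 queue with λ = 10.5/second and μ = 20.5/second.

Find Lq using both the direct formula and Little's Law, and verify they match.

Method 1 (direct): Lq = λ²/(μ(μ-λ)) = 110.25/(20.5 × 10.00) = 0.5378

Method 2 (Little's Law):
W = 1/(μ-λ) = 1/10.00 = 0.1000
Wq = W - 1/μ = 0.1000 - 0.04878 = 0.05122
Lq = λWq = 10.5 × 0.05122 = 0.5378 ✔ (matches Method 1)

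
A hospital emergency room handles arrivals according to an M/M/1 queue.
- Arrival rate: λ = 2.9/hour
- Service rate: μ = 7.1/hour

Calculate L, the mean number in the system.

ρ = λ/μ = 2.9/7.1 = 0.4085
For M/M/1: L = λ/(μ-λ)
L = 2.9/(7.1-2.9) = 2.9/4.20
L = 0.6905 patients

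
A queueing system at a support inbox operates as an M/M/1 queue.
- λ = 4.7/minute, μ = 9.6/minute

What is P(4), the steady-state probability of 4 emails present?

ρ = λ/μ = 4.7/9.6 = 0.48958
P(n) = (1-ρ)ρⁿ
P(4) = (1-0.48958) × 0.48958^4
P(4) = 0.5104 × 0.05745
P(4) = 0.02932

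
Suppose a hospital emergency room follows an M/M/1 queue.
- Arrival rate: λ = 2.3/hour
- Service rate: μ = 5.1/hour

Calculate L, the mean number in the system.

ρ = λ/μ = 2.3/5.1 = 0.4510
For M/M/1: L = λ/(μ-λ)
L = 2.3/(5.1-2.3) = 2.3/2.80
L = 0.8214 patients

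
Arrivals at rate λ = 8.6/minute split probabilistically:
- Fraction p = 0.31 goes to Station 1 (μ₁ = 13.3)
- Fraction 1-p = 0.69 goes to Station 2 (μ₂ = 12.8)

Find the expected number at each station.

Effective rates: λ₁ = 8.6×0.31 = 2.666, λ₂ = 8.6×0.69 = 5.934
Station 1: ρ₁ = 2.666/13.3 = 0.20045, L₁ = ρ₁/(1-ρ₁) = 0.20045/(1-0.20045) = 0.2507
Station 2: ρ₂ = 5.934/12.8 = 0.4636, L₂ = ρ₂/(1-ρ₂) = 0.4636/(1-0.4636) = 0.8643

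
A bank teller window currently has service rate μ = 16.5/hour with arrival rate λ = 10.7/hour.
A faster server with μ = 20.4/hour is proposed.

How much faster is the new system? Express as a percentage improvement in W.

System 1: ρ₁ = 10.7/16.5 = 0.6485, W₁ = 1/(16.5-10.7) = 0.17241
System 2: ρ₂ = 10.7/20.4 = 0.5245, W₂ = 1/(20.4-10.7) = 0.10309
Improvement: (W₁-W₂)/W₁ = (0.17241-0.10309)/0.17241 = 40.21%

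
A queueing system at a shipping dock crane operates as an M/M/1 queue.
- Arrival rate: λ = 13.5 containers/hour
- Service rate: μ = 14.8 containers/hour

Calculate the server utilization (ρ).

Server utilization: ρ = λ/μ
ρ = 13.5/14.8 = 0.9122
The server is busy 91.22% of the time.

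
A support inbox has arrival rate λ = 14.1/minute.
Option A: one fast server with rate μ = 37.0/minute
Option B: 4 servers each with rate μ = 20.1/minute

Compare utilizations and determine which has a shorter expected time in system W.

Option A: single server μ = 37.0 (M/M/1)
  ρ_A = 14.1/37.0 = 0.3811
  W_A = 1/(μ-λ) = 1/(37.0-14.1) = 1/22.90 = 0.04367

Option B: 4 servers μ = 20.1 (M/M/4)
  ρ_B = λ/(cμ) = 14.1/(4×20.1) = 0.1754
  Offered load a = λ/μ = cρ = 14.1/20.1 = 0.7015
  P₀ = [ Σₙ₌₀^3 aⁿ/n! + a^4/(4!(1-ρ)) ]⁻¹
  Σ = a^0/0! + a^1/1! + a^2/2! + a^3/3! = 1.0000 + 0.70149 + 0.24605 + 0.057533 = 2.0051
  a^4/(4!(1-ρ)) = 0.2422/(24 × 0.8246) = 0.01224
  P₀ = 1/(2.0051 + 0.01224) = 0.4957
  Lq = P₀·a^4·ρ / (4!(1-ρ)²) = 0.4957 × 0.2422 × 0.1754 / (24 × 0.6800) = 0.001290
  Wq_B = Lq/λ = 0.0012899/14.1 = 0.00009148
  W_B = Wq_B + 1/μ = 0.00009148 + 0.04975 = 0.04984

Since W_A = 0.04367 < W_B = 0.04984, Option A (single fast server) has the shorter time in system.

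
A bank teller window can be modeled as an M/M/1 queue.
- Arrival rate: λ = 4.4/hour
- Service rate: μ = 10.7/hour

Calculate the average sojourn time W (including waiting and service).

First, compute utilization: ρ = λ/μ = 4.4/10.7 = 0.4112
For M/M/1: W = 1/(μ-λ)
W = 1/(10.7-4.4) = 1/6.30
W = 0.1587 hours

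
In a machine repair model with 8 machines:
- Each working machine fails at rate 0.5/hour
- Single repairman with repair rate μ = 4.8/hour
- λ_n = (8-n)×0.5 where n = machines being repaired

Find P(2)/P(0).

P(2)/P(0) = ∏_{i=0}^{2-1} λ_i/μ_{i+1}
= (8-0)×0.5/4.8 × (8-1)×0.5/4.8
= 0.6076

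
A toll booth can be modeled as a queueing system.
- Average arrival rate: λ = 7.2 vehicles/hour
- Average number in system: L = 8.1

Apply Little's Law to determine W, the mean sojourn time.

Little's Law: L = λW, so W = L/λ
W = 8.1/7.2 = 1.1250 hours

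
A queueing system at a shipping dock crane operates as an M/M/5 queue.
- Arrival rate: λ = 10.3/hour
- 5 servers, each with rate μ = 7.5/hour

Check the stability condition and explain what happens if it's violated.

Stability requires ρ = λ/(cμ) < 1
ρ = 10.3/(5 × 7.5) = 10.3/37.50 = 0.2747
Since 0.2747 < 1, the system is STABLE.
The servers are busy 27.47% of the time.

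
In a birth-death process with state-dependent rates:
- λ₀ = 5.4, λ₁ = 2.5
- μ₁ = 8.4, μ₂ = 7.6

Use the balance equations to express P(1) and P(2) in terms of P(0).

Balance equations:
State 0: λ₀P₀ = μ₁P₁ → P₁ = (λ₀/μ₁)P₀ = (5.4/8.4)P₀ = 0.6429P₀
State 1: P₂ = (λ₀λ₁)/(μ₁μ₂)P₀ = (5.4×2.5)/(8.4×7.6)P₀ = 0.2115P₀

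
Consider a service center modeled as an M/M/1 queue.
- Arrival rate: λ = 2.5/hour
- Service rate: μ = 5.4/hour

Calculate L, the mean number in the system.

ρ = λ/μ = 2.5/5.4 = 0.4630
For M/M/1: L = λ/(μ-λ)
L = 2.5/(5.4-2.5) = 2.5/2.90
L = 0.8621 customers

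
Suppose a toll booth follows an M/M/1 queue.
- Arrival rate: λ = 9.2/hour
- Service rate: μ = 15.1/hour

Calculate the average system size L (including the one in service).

ρ = λ/μ = 9.2/15.1 = 0.6093
For M/M/1: L = λ/(μ-λ)
L = 9.2/(15.1-9.2) = 9.2/5.90
L = 1.5593 vehicles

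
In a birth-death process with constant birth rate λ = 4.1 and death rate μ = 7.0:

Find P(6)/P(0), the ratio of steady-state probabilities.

For constant rates: P(n)/P(0) = (λ/μ)^n
P(6)/P(0) = (4.1/7.0)^6 = 0.585714^6 = 0.04038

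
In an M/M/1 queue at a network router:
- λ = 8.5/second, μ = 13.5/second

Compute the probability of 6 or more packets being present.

ρ = λ/μ = 8.5/13.5 = 0.62963
P(N ≥ n) = ρⁿ
P(N ≥ 6) = 0.62963^6
P(N ≥ 6) = 0.06230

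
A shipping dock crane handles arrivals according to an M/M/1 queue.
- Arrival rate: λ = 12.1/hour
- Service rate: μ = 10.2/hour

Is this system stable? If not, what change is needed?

Stability requires ρ = λ/(cμ) < 1
ρ = 12.1/(1 × 10.2) = 12.1/10.20 = 1.1863
Since 1.1863 ≥ 1, the system is UNSTABLE.
Queue grows without bound. Need μ > λ = 12.1.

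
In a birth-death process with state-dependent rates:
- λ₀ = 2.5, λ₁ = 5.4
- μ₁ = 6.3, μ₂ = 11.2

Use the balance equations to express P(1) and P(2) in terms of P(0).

Balance equations:
State 0: λ₀P₀ = μ₁P₁ → P₁ = (λ₀/μ₁)P₀ = (2.5/6.3)P₀ = 0.3968P₀
State 1: P₂ = (λ₀λ₁)/(μ₁μ₂)P₀ = (2.5×5.4)/(6.3×11.2)P₀ = 0.1913P₀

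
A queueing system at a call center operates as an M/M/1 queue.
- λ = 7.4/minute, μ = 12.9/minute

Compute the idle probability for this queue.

ρ = λ/μ = 7.4/12.9 = 0.5736
P(0) = 1 - ρ = 1 - 0.5736 = 0.4264
The server is idle 42.64% of the time.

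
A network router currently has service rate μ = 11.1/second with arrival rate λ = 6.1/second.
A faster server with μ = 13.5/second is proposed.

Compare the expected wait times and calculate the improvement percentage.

System 1: ρ₁ = 6.1/11.1 = 0.5495, W₁ = 1/(11.1-6.1) = 0.20000
System 2: ρ₂ = 6.1/13.5 = 0.4519, W₂ = 1/(13.5-6.1) = 0.13514
Improvement: (W₁-W₂)/W₁ = (0.20000-0.13514)/0.20000 = 32.43%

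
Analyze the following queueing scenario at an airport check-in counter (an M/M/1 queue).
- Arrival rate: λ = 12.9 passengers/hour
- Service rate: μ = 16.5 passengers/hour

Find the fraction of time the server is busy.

Server utilization: ρ = λ/μ
ρ = 12.9/16.5 = 0.7818
The server is busy 78.18% of the time.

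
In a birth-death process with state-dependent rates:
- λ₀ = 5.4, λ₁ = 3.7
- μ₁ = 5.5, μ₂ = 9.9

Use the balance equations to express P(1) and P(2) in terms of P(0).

Balance equations:
State 0: λ₀P₀ = μ₁P₁ → P₁ = (λ₀/μ₁)P₀ = (5.4/5.5)P₀ = 0.9818P₀
State 1: P₂ = (λ₀λ₁)/(μ₁μ₂)P₀ = (5.4×3.7)/(5.5×9.9)P₀ = 0.3669P₀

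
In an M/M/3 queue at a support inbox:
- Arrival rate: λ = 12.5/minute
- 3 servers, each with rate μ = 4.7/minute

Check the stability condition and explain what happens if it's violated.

Stability requires ρ = λ/(cμ) < 1
ρ = 12.5/(3 × 4.7) = 12.5/14.10 = 0.8865
Since 0.8865 < 1, the system is STABLE.
The servers are busy 88.65% of the time.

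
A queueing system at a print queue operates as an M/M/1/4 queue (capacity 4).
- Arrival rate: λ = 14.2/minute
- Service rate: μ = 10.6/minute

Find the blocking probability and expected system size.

ρ = λ/μ = 14.2/10.6 = 1.33962
P₀ = (1-ρ)/(1-ρ^(K+1)) = (1-1.33962)/(1-1.33962^5) = -0.3396/-3.3143 = 0.1025
P_K = P₀×ρ^K = 0.10247 × 1.33962^4 = 0.10247 × 3.2205 = 0.3300
Blocking probability P_4 = 0.3300 (33.00%)
L = ρ[1 - (K+1)ρ^K + Kρ^(K+1)] / [(1-ρ)(1-ρ^(K+1))]
L = 1.33962 × (1 - 5×3.22052 + 4×4.31428) / ((1 - 1.33962) × (1 - 4.31428)) = 2.5642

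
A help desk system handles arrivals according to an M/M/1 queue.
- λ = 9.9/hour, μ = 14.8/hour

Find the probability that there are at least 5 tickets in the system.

ρ = λ/μ = 9.9/14.8 = 0.6689
P(N ≥ n) = ρⁿ
P(N ≥ 5) = 0.6689^5
P(N ≥ 5) = 0.1339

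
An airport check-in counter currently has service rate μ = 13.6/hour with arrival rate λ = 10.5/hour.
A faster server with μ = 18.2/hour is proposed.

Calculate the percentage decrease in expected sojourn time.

System 1: ρ₁ = 10.5/13.6 = 0.7721, W₁ = 1/(13.6-10.5) = 0.32258
System 2: ρ₂ = 10.5/18.2 = 0.5769, W₂ = 1/(18.2-10.5) = 0.12987
Improvement: (W₁-W₂)/W₁ = (0.32258-0.12987)/0.32258 = 59.74%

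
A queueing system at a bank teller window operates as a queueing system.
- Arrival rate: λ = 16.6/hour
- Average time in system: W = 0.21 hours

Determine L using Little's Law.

Little's Law: L = λW
L = 16.6 × 0.21 = 3.4860 transactions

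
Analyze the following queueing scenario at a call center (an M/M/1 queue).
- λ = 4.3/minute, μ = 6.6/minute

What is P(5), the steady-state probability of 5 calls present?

ρ = λ/μ = 4.3/6.6 = 0.65152
P(n) = (1-ρ)ρⁿ
P(5) = (1-0.65152) × 0.65152^5
P(5) = 0.3485 × 0.1174
P(5) = 0.04091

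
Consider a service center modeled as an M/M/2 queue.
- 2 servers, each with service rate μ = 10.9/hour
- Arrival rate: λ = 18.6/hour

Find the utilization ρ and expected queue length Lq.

Traffic intensity: ρ = λ/(cμ) = 18.6/(2×10.9) = 0.8532
Since ρ = 0.8532 < 1, system is stable.
Offered load a = λ/μ = cρ = 18.6/10.9 = 1.7064
P₀ = [ Σₙ₌₀^1 aⁿ/n! + a^2/(2!(1-ρ)) ]⁻¹
Σ = a^0/0! + a^1/1! = 1.0000 + 1.7064 = 2.7064
a^2/(2!(1-ρ)) = 2.9119/(2 × 0.14679) = 9.9186
P₀ = 1/(2.7064 + 9.9186) = 0.07921
Lq = P₀·a^2·ρ / (2!(1-ρ)²) = 0.079208 × 2.9119 × 0.85321 / (2 × 0.021547) = 4.5665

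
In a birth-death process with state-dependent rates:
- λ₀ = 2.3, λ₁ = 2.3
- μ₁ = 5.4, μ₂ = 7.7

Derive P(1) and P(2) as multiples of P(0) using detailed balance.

Balance equations:
State 0: λ₀P₀ = μ₁P₁ → P₁ = (λ₀/μ₁)P₀ = (2.3/5.4)P₀ = 0.4259P₀
State 1: P₂ = (λ₀λ₁)/(μ₁μ₂)P₀ = (2.3×2.3)/(5.4×7.7)P₀ = 0.1272P₀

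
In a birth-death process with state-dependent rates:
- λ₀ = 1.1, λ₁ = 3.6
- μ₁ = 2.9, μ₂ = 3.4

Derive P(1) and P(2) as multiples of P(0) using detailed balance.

Balance equations:
State 0: λ₀P₀ = μ₁P₁ → P₁ = (λ₀/μ₁)P₀ = (1.1/2.9)P₀ = 0.3793P₀
State 1: P₂ = (λ₀λ₁)/(μ₁μ₂)P₀ = (1.1×3.6)/(2.9×3.4)P₀ = 0.4016P₀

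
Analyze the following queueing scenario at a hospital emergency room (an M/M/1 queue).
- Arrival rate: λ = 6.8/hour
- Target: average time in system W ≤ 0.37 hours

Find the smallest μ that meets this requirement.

For M/M/1: W = 1/(μ-λ)
Need W ≤ 0.37, so 1/(μ-λ) ≤ 0.37
μ - λ ≥ 1/0.37 = 2.7027
μ ≥ 6.8 + 2.7027 = 9.5027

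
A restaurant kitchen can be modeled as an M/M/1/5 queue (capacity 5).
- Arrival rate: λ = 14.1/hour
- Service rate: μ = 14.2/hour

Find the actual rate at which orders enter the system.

ρ = λ/μ = 14.1/14.2 = 0.99296
P₀ = (1-ρ)/(1-ρ^(K+1)) = (1-0.99296)/(1-0.99296^6) = 0.007040/0.04150 = 0.1696
P_K = P₀×ρ^K = 0.1696 × 0.99296^5 = 0.1696 × 0.9653 = 0.1637
λ_eff = λ(1-P_K) = 14.1 × (1 - 0.16374) = 14.1 × 0.83626 = 11.7913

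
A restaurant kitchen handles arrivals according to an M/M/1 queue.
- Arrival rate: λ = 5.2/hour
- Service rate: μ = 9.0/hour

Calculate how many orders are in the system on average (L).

ρ = λ/μ = 5.2/9.0 = 0.5778
For M/M/1: L = λ/(μ-λ)
L = 5.2/(9.0-5.2) = 5.2/3.80
L = 1.3684 orders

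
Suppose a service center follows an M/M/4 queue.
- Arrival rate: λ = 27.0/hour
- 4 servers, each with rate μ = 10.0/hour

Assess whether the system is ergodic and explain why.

Stability requires ρ = λ/(cμ) < 1
ρ = 27.0/(4 × 10.0) = 27.0/40.00 = 0.6750
Since 0.6750 < 1, the system is STABLE.
The servers are busy 67.50% of the time.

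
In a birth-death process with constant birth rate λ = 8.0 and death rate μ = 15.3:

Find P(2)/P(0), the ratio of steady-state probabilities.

For constant rates: P(n)/P(0) = (λ/μ)^n
P(2)/P(0) = (8.0/15.3)^2 = 0.5229^2 = 0.2734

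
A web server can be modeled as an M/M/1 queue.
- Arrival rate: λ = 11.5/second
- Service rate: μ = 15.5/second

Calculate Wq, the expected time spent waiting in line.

First, compute utilization: ρ = λ/μ = 11.5/15.5 = 0.7419
For M/M/1: Wq = λ/(μ(μ-λ))
Wq = 11.5/(15.5 × (15.5-11.5))
Wq = 11.5/(15.5 × 4.00)
Wq = 0.1855 seconds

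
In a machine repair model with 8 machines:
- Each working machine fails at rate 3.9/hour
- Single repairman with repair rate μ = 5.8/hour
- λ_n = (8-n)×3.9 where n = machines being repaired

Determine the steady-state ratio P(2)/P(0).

P(2)/P(0) = ∏_{i=0}^{2-1} λ_i/μ_{i+1}
= (8-0)×3.9/5.8 × (8-1)×3.9/5.8
= 25.3199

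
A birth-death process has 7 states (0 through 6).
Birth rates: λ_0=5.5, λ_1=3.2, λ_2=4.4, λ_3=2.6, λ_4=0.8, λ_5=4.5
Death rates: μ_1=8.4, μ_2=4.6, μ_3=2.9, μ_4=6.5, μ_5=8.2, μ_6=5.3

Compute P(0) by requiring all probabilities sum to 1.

Ratios P(n)/P(0) = (λ₀···λₙ₋₁)/(μ₁···μₙ):
P(1)/P(0) = (5.5)/(8.4) = 0.65476
P(2)/P(0) = (5.5×3.2)/(8.4×4.6) = 0.45549
P(3)/P(0) = (5.5×3.2×4.4)/(8.4×4.6×2.9) = 0.69108
P(4)/P(0) = (5.5×3.2×4.4×2.6)/(8.4×4.6×2.9×6.5) = 0.27643
P(5)/P(0) = (5.5×3.2×4.4×2.6×0.8)/(8.4×4.6×2.9×6.5×8.2) = 0.026969
P(6)/P(0) = (5.5×3.2×4.4×2.6×0.8×4.5)/(8.4×4.6×2.9×6.5×8.2×5.3) = 0.022898

Normalization: ∑ P(n) = 1
P(0) × (1.0000 + 0.65476 + 0.45549 + 0.69108 + 0.27643 + 0.026969 + 0.022898) = 1
P(0) × 3.1276 = 1
P(0) = 1/3.1276 = 0.3197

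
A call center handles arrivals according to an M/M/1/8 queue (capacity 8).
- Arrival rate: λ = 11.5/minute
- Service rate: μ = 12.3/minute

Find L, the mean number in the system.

ρ = λ/μ = 11.5/12.3 = 0.93496
P₀ = (1-ρ)/(1-ρ^(K+1)) = (1-0.93496)/(1-0.93496^9) = 0.06504/0.4541 = 0.1432
P_K = P₀×ρ^K = 0.14324 × 0.93496^8 = 0.14324 × 0.58391 = 0.08364
L = ρ[1 - (K+1)ρ^K + Kρ^(K+1)] / [(1-ρ)(1-ρ^(K+1))]
L = 0.93496 × (1 - 9×0.5839078 + 8×0.5459304) / ((1 - 0.93496) × (1 - 0.5459304)) = 3.5544 calls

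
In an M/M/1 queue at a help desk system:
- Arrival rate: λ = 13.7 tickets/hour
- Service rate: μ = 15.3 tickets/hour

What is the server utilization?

Server utilization: ρ = λ/μ
ρ = 13.7/15.3 = 0.8954
The server is busy 89.54% of the time.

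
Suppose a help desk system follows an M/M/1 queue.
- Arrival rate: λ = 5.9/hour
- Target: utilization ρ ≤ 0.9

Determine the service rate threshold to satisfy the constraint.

ρ = λ/μ, so μ = λ/ρ
μ ≥ 5.9/0.9 = 6.5556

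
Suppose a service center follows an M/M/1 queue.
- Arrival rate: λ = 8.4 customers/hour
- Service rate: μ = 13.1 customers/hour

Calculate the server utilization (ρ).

Server utilization: ρ = λ/μ
ρ = 8.4/13.1 = 0.6412
The server is busy 64.12% of the time.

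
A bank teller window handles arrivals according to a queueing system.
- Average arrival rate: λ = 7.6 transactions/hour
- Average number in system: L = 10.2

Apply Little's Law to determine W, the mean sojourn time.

Little's Law: L = λW, so W = L/λ
W = 10.2/7.6 = 1.3421 hours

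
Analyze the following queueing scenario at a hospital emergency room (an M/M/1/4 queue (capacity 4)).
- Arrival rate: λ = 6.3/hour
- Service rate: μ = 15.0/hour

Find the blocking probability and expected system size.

ρ = λ/μ = 6.3/15.0 = 0.4200
P₀ = (1-ρ)/(1-ρ^(K+1)) = (1-0.4200)/(1-0.4200^5) = 0.5800/0.9869 = 0.5877
P_K = P₀×ρ^K = 0.5877 × 0.4200^4 = 0.5877 × 0.03112 = 0.01829
Blocking probability P_4 = 0.01829 (1.83%)
L = ρ[1 - (K+1)ρ^K + Kρ^(K+1)] / [(1-ρ)(1-ρ^(K+1))]
L = 0.4200 × (1 - 5×0.03112 + 4×0.01307) / ((1 - 0.4200) × (1 - 0.01307)) = 0.6579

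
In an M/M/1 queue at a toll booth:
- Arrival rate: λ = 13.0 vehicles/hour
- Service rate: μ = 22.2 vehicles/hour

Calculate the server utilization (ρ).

Server utilization: ρ = λ/μ
ρ = 13.0/22.2 = 0.5856
The server is busy 58.56% of the time.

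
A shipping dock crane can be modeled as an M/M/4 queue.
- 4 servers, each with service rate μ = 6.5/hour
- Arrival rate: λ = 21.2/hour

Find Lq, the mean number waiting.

Traffic intensity: ρ = λ/(cμ) = 21.2/(4×6.5) = 0.8154
Since ρ = 0.8154 < 1, system is stable.
Offered load a = λ/μ = cρ = 21.2/6.5 = 3.2615
P₀ = [ Σₙ₌₀^3 aⁿ/n! + a^4/(4!(1-ρ)) ]⁻¹
Σ = a^0/0! + a^1/1! + a^2/2! + a^3/3! = 1.00000 + 3.26154 + 5.31882 + 5.78251 = 15.3629
a^4/(4!(1-ρ)) = 113.1592/(24 × 0.1846154) = 25.5394
P₀ = 1/(15.3629 + 25.5394) = 0.02445
Lq = P₀·a^4·ρ / (4!(1-ρ)²) = 0.024449 × 113.1592 × 0.81538 / (24 × 0.034083) = 2.7578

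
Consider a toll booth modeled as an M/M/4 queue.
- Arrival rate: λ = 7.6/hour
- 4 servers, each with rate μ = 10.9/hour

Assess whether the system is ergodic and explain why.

Stability requires ρ = λ/(cμ) < 1
ρ = 7.6/(4 × 10.9) = 7.6/43.60 = 0.1743
Since 0.1743 < 1, the system is STABLE.
The servers are busy 17.43% of the time.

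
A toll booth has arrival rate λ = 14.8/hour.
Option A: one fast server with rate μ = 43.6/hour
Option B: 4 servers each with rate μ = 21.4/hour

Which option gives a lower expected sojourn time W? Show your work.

Option A: single server μ = 43.6 (M/M/1)
  ρ_A = 14.8/43.6 = 0.3394
  W_A = 1/(μ-λ) = 1/(43.6-14.8) = 1/28.80 = 0.03472

Option B: 4 servers μ = 21.4 (M/M/4)
  ρ_B = λ/(cμ) = 14.8/(4×21.4) = 0.1729
  Offered load a = λ/μ = cρ = 14.8/21.4 = 0.6916
  P₀ = [ Σₙ₌₀^3 aⁿ/n! + a^4/(4!(1-ρ)) ]⁻¹
  Σ = a^0/0! + a^1/1! + a^2/2! + a^3/3! = 1.0000 + 0.69159 + 0.23915 + 0.055131 = 1.9859
  a^4/(4!(1-ρ)) = 0.22877/(24 × 0.82710) = 0.01152
  P₀ = 1/(1.98587 + 0.0115245) = 0.5007
  Lq = P₀·a^4·ρ / (4!(1-ρ)²) = 0.5007 × 0.2288 × 0.1729 / (24 × 0.6841) = 0.001206
  Wq_B = Lq/λ = 0.001206/14.8 = 0.00008149
  W_B = Wq_B + 1/μ = 0.00008149 + 0.04673 = 0.04681

Since W_A = 0.03472 < W_B = 0.04681, Option A (single fast server) has the shorter time in system.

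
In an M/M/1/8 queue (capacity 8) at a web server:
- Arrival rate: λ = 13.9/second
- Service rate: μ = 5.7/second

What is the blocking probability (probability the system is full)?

ρ = λ/μ = 13.9/5.7 = 2.4386
P₀ = (1-ρ)/(1-ρ^(K+1)) = (1-2.4386)/(1-2.4386^9) = -1.4386/-3048.7562 = 0.0004719
P_K = P₀×ρ^K = 0.00047186 × 2.4386^8 = 0.00047186 × 1250.6177 = 0.5901
Blocking probability = 59.01%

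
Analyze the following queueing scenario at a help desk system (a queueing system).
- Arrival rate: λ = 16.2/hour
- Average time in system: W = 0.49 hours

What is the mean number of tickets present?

Little's Law: L = λW
L = 16.2 × 0.49 = 7.9380 tickets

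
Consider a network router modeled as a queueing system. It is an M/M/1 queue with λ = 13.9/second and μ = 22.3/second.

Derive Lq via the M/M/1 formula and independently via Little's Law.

Method 1 (direct): Lq = λ²/(μ(μ-λ)) = 193.21/(22.3 × 8.40) = 1.0314

Method 2 (Little's Law):
W = 1/(μ-λ) = 1/8.40 = 0.119048
Wq = W - 1/μ = 0.119048 - 0.0448430 = 0.07420
Lq = λWq = 13.9 × 0.07420 = 1.0314 ✔ (matches Method 1)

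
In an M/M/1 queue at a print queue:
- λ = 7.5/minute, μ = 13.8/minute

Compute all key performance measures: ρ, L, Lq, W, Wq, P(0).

Step 1: ρ = λ/μ = 7.5/13.8 = 0.5435
Step 2: L = λ/(μ-λ) = 7.5/6.30 = 1.1905
Step 3: Lq = λ²/(μ(μ-λ)) = 56.25/(13.8×6.30) = 0.6470
Step 4: W = 1/(μ-λ) = 1/6.30 = 0.15873
Step 5: Wq = λ/(μ(μ-λ)) = 7.5/(13.8×6.30) = 0.08627
Step 6: P(0) = 1-ρ = 0.4565
Verify: L = λW = 7.5×0.15873 = 1.1905 ✔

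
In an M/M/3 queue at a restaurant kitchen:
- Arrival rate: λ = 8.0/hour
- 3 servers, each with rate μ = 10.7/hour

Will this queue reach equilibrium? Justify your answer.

Stability requires ρ = λ/(cμ) < 1
ρ = 8.0/(3 × 10.7) = 8.0/32.10 = 0.2492
Since 0.2492 < 1, the system is STABLE.
The servers are busy 24.92% of the time.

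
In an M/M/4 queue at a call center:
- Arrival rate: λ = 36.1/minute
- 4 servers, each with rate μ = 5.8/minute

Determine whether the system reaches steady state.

Stability requires ρ = λ/(cμ) < 1
ρ = 36.1/(4 × 5.8) = 36.1/23.20 = 1.5560
Since 1.5560 ≥ 1, the system is UNSTABLE.
Need c > λ/μ = 36.1/5.8 = 6.22.
Minimum servers needed: c = 7.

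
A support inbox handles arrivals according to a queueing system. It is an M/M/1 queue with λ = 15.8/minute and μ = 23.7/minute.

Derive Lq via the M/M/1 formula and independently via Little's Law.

Method 1 (direct): Lq = λ²/(μ(μ-λ)) = 249.64/(23.7 × 7.90) = 1.3333

Method 2 (Little's Law):
W = 1/(μ-λ) = 1/7.90 = 0.126582
Wq = W - 1/μ = 0.126582 - 0.0421941 = 0.084388
Lq = λWq = 15.8 × 0.084388 = 1.3333 ✔ (matches Method 1)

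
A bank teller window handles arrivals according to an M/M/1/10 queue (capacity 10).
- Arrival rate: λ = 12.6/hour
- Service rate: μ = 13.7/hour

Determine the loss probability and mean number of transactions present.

ρ = λ/μ = 12.6/13.7 = 0.91971
P₀ = (1-ρ)/(1-ρ^(K+1)) = (1-0.91971)/(1-0.91971^11) = 0.08029/0.6017 = 0.1334
P_K = P₀×ρ^K = 0.13343 × 0.91971^10 = 0.13343 × 0.43302 = 0.05778
Blocking probability P_10 = 0.05778 (5.78%)
L = ρ[1 - (K+1)ρ^K + Kρ^(K+1)] / [(1-ρ)(1-ρ^(K+1))]
L = 0.91971 × (1 - 11×0.4330211 + 10×0.3982539) / ((1 - 0.91971) × (1 - 0.3982539)) = 4.1747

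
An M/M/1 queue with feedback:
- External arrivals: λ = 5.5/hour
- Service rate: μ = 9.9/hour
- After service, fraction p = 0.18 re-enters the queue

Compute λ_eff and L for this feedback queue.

Effective arrival rate: λ_eff = λ/(1-p) = 5.5/(1-0.18) = 5.5/0.82 = 6.7073
ρ = λ_eff/μ = 6.7073/9.9 = 0.6775
L = ρ/(1-ρ) = 0.6775/(1-0.6775) = 2.1008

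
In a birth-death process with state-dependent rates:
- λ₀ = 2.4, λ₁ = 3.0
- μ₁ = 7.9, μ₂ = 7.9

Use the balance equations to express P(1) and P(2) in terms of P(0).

Balance equations:
State 0: λ₀P₀ = μ₁P₁ → P₁ = (λ₀/μ₁)P₀ = (2.4/7.9)P₀ = 0.3038P₀
State 1: P₂ = (λ₀λ₁)/(μ₁μ₂)P₀ = (2.4×3.0)/(7.9×7.9)P₀ = 0.1154P₀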